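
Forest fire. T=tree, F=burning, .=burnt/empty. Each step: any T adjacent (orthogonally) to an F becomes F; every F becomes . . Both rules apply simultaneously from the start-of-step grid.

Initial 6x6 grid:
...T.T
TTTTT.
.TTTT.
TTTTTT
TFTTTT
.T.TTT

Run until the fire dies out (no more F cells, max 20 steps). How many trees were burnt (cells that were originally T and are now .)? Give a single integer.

Answer: 25

Derivation:
Step 1: +4 fires, +1 burnt (F count now 4)
Step 2: +4 fires, +4 burnt (F count now 4)
Step 3: +5 fires, +4 burnt (F count now 5)
Step 4: +6 fires, +5 burnt (F count now 6)
Step 5: +4 fires, +6 burnt (F count now 4)
Step 6: +2 fires, +4 burnt (F count now 2)
Step 7: +0 fires, +2 burnt (F count now 0)
Fire out after step 7
Initially T: 26, now '.': 35
Total burnt (originally-T cells now '.'): 25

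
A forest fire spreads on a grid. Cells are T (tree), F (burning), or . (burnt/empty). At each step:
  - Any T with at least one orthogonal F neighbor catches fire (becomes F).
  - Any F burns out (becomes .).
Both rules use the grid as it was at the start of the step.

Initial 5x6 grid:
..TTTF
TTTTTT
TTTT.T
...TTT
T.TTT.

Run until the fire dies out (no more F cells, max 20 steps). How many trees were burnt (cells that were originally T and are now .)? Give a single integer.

Answer: 20

Derivation:
Step 1: +2 fires, +1 burnt (F count now 2)
Step 2: +3 fires, +2 burnt (F count now 3)
Step 3: +3 fires, +3 burnt (F count now 3)
Step 4: +3 fires, +3 burnt (F count now 3)
Step 5: +4 fires, +3 burnt (F count now 4)
Step 6: +3 fires, +4 burnt (F count now 3)
Step 7: +2 fires, +3 burnt (F count now 2)
Step 8: +0 fires, +2 burnt (F count now 0)
Fire out after step 8
Initially T: 21, now '.': 29
Total burnt (originally-T cells now '.'): 20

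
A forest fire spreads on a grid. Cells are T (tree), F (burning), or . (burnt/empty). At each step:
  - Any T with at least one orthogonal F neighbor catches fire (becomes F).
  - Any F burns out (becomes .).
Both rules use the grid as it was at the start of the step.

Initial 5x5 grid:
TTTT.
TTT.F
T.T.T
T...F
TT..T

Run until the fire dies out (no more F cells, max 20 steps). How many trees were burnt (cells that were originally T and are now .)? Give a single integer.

Step 1: +2 fires, +2 burnt (F count now 2)
Step 2: +0 fires, +2 burnt (F count now 0)
Fire out after step 2
Initially T: 14, now '.': 13
Total burnt (originally-T cells now '.'): 2

Answer: 2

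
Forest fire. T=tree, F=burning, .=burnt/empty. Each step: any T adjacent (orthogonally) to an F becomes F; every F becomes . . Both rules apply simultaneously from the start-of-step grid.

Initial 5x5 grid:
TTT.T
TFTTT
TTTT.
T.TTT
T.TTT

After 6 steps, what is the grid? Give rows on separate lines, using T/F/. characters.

Step 1: 4 trees catch fire, 1 burn out
  TFT.T
  F.FTT
  TFTT.
  T.TTT
  T.TTT
Step 2: 5 trees catch fire, 4 burn out
  F.F.T
  ...FT
  F.FT.
  T.TTT
  T.TTT
Step 3: 4 trees catch fire, 5 burn out
  ....T
  ....F
  ...F.
  F.FTT
  T.TTT
Step 4: 4 trees catch fire, 4 burn out
  ....F
  .....
  .....
  ...FT
  F.FTT
Step 5: 2 trees catch fire, 4 burn out
  .....
  .....
  .....
  ....F
  ...FT
Step 6: 1 trees catch fire, 2 burn out
  .....
  .....
  .....
  .....
  ....F

.....
.....
.....
.....
....F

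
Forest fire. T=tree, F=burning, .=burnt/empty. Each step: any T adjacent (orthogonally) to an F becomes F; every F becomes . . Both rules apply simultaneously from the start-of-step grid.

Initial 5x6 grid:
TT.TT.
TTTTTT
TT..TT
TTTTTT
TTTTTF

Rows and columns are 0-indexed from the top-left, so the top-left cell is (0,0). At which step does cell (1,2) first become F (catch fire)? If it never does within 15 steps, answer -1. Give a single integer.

Step 1: cell (1,2)='T' (+2 fires, +1 burnt)
Step 2: cell (1,2)='T' (+3 fires, +2 burnt)
Step 3: cell (1,2)='T' (+4 fires, +3 burnt)
Step 4: cell (1,2)='T' (+3 fires, +4 burnt)
Step 5: cell (1,2)='T' (+4 fires, +3 burnt)
Step 6: cell (1,2)='F' (+4 fires, +4 burnt)
  -> target ignites at step 6
Step 7: cell (1,2)='.' (+2 fires, +4 burnt)
Step 8: cell (1,2)='.' (+2 fires, +2 burnt)
Step 9: cell (1,2)='.' (+1 fires, +2 burnt)
Step 10: cell (1,2)='.' (+0 fires, +1 burnt)
  fire out at step 10

6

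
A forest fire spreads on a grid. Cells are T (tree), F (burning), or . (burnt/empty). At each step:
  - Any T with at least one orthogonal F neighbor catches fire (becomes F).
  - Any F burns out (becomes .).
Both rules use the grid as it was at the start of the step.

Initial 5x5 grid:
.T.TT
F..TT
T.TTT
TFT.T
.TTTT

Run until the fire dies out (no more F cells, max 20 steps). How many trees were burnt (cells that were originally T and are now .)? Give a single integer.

Answer: 15

Derivation:
Step 1: +4 fires, +2 burnt (F count now 4)
Step 2: +2 fires, +4 burnt (F count now 2)
Step 3: +2 fires, +2 burnt (F count now 2)
Step 4: +3 fires, +2 burnt (F count now 3)
Step 5: +3 fires, +3 burnt (F count now 3)
Step 6: +1 fires, +3 burnt (F count now 1)
Step 7: +0 fires, +1 burnt (F count now 0)
Fire out after step 7
Initially T: 16, now '.': 24
Total burnt (originally-T cells now '.'): 15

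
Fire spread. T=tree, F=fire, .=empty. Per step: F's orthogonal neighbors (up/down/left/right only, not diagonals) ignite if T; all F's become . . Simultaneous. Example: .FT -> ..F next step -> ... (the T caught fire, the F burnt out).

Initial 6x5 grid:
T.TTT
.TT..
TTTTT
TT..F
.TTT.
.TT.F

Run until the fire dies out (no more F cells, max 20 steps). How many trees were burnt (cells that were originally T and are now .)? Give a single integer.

Answer: 17

Derivation:
Step 1: +1 fires, +2 burnt (F count now 1)
Step 2: +1 fires, +1 burnt (F count now 1)
Step 3: +1 fires, +1 burnt (F count now 1)
Step 4: +2 fires, +1 burnt (F count now 2)
Step 5: +4 fires, +2 burnt (F count now 4)
Step 6: +3 fires, +4 burnt (F count now 3)
Step 7: +3 fires, +3 burnt (F count now 3)
Step 8: +2 fires, +3 burnt (F count now 2)
Step 9: +0 fires, +2 burnt (F count now 0)
Fire out after step 9
Initially T: 18, now '.': 29
Total burnt (originally-T cells now '.'): 17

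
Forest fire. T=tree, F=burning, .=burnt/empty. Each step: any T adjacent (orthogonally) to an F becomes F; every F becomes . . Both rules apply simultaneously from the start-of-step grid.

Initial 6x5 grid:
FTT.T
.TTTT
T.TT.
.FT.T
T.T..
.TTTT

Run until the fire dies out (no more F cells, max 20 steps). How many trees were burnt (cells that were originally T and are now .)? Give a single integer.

Step 1: +2 fires, +2 burnt (F count now 2)
Step 2: +4 fires, +2 burnt (F count now 4)
Step 3: +3 fires, +4 burnt (F count now 3)
Step 4: +3 fires, +3 burnt (F count now 3)
Step 5: +2 fires, +3 burnt (F count now 2)
Step 6: +1 fires, +2 burnt (F count now 1)
Step 7: +0 fires, +1 burnt (F count now 0)
Fire out after step 7
Initially T: 18, now '.': 27
Total burnt (originally-T cells now '.'): 15

Answer: 15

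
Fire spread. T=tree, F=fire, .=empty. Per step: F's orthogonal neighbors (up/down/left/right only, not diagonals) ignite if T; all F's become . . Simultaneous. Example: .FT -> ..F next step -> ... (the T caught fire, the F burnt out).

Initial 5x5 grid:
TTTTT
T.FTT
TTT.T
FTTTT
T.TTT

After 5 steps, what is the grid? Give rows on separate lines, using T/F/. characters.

Step 1: 6 trees catch fire, 2 burn out
  TTFTT
  T..FT
  FTF.T
  .FTTT
  F.TTT
Step 2: 6 trees catch fire, 6 burn out
  TF.FT
  F...F
  .F..T
  ..FTT
  ..TTT
Step 3: 5 trees catch fire, 6 burn out
  F...F
  .....
  ....F
  ...FT
  ..FTT
Step 4: 2 trees catch fire, 5 burn out
  .....
  .....
  .....
  ....F
  ...FT
Step 5: 1 trees catch fire, 2 burn out
  .....
  .....
  .....
  .....
  ....F

.....
.....
.....
.....
....F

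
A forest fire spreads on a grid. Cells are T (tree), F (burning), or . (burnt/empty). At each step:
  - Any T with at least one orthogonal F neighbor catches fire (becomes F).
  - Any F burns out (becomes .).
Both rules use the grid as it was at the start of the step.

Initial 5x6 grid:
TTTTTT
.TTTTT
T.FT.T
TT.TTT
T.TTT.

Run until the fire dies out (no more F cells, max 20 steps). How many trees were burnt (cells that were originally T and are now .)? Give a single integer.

Answer: 19

Derivation:
Step 1: +2 fires, +1 burnt (F count now 2)
Step 2: +4 fires, +2 burnt (F count now 4)
Step 3: +5 fires, +4 burnt (F count now 5)
Step 4: +6 fires, +5 burnt (F count now 6)
Step 5: +2 fires, +6 burnt (F count now 2)
Step 6: +0 fires, +2 burnt (F count now 0)
Fire out after step 6
Initially T: 23, now '.': 26
Total burnt (originally-T cells now '.'): 19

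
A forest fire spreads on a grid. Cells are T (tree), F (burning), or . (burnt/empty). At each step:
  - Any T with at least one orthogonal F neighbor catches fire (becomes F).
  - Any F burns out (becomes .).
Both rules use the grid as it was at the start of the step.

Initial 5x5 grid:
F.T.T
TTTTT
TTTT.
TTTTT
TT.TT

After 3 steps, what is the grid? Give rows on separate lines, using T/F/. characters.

Step 1: 1 trees catch fire, 1 burn out
  ..T.T
  FTTTT
  TTTT.
  TTTTT
  TT.TT
Step 2: 2 trees catch fire, 1 burn out
  ..T.T
  .FTTT
  FTTT.
  TTTTT
  TT.TT
Step 3: 3 trees catch fire, 2 burn out
  ..T.T
  ..FTT
  .FTT.
  FTTTT
  TT.TT

..T.T
..FTT
.FTT.
FTTTT
TT.TT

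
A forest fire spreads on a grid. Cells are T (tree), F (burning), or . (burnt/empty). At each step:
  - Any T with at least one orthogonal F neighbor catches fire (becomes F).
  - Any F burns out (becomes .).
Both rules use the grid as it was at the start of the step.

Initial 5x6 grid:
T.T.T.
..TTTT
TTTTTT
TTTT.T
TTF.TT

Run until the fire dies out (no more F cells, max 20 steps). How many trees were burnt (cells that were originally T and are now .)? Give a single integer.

Answer: 21

Derivation:
Step 1: +2 fires, +1 burnt (F count now 2)
Step 2: +4 fires, +2 burnt (F count now 4)
Step 3: +4 fires, +4 burnt (F count now 4)
Step 4: +4 fires, +4 burnt (F count now 4)
Step 5: +2 fires, +4 burnt (F count now 2)
Step 6: +3 fires, +2 burnt (F count now 3)
Step 7: +1 fires, +3 burnt (F count now 1)
Step 8: +1 fires, +1 burnt (F count now 1)
Step 9: +0 fires, +1 burnt (F count now 0)
Fire out after step 9
Initially T: 22, now '.': 29
Total burnt (originally-T cells now '.'): 21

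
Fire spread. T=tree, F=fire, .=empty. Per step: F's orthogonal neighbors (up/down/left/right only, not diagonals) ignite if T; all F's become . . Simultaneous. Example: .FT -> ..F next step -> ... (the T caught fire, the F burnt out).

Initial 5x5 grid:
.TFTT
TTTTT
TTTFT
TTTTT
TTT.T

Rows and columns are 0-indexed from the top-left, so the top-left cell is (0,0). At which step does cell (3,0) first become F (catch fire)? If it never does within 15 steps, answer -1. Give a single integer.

Step 1: cell (3,0)='T' (+7 fires, +2 burnt)
Step 2: cell (3,0)='T' (+6 fires, +7 burnt)
Step 3: cell (3,0)='T' (+5 fires, +6 burnt)
Step 4: cell (3,0)='F' (+2 fires, +5 burnt)
  -> target ignites at step 4
Step 5: cell (3,0)='.' (+1 fires, +2 burnt)
Step 6: cell (3,0)='.' (+0 fires, +1 burnt)
  fire out at step 6

4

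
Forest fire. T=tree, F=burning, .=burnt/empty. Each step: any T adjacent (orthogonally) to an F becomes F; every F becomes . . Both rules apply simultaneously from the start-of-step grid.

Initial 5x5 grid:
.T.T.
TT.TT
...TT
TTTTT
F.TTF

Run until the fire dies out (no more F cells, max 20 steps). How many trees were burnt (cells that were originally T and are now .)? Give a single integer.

Step 1: +3 fires, +2 burnt (F count now 3)
Step 2: +4 fires, +3 burnt (F count now 4)
Step 3: +3 fires, +4 burnt (F count now 3)
Step 4: +1 fires, +3 burnt (F count now 1)
Step 5: +1 fires, +1 burnt (F count now 1)
Step 6: +0 fires, +1 burnt (F count now 0)
Fire out after step 6
Initially T: 15, now '.': 22
Total burnt (originally-T cells now '.'): 12

Answer: 12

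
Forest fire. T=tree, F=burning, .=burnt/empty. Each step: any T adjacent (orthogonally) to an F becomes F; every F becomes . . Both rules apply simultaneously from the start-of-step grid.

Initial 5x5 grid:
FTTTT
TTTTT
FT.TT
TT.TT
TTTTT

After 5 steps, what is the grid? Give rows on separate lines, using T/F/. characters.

Step 1: 4 trees catch fire, 2 burn out
  .FTTT
  FTTTT
  .F.TT
  FT.TT
  TTTTT
Step 2: 4 trees catch fire, 4 burn out
  ..FTT
  .FTTT
  ...TT
  .F.TT
  FTTTT
Step 3: 3 trees catch fire, 4 burn out
  ...FT
  ..FTT
  ...TT
  ...TT
  .FTTT
Step 4: 3 trees catch fire, 3 burn out
  ....F
  ...FT
  ...TT
  ...TT
  ..FTT
Step 5: 3 trees catch fire, 3 burn out
  .....
  ....F
  ...FT
  ...TT
  ...FT

.....
....F
...FT
...TT
...FT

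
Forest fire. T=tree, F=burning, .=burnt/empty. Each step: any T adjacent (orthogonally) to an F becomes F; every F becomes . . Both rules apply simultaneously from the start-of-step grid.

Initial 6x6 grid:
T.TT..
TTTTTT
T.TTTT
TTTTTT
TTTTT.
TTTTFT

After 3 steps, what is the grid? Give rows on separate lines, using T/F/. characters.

Step 1: 3 trees catch fire, 1 burn out
  T.TT..
  TTTTTT
  T.TTTT
  TTTTTT
  TTTTF.
  TTTF.F
Step 2: 3 trees catch fire, 3 burn out
  T.TT..
  TTTTTT
  T.TTTT
  TTTTFT
  TTTF..
  TTF...
Step 3: 5 trees catch fire, 3 burn out
  T.TT..
  TTTTTT
  T.TTFT
  TTTF.F
  TTF...
  TF....

T.TT..
TTTTTT
T.TTFT
TTTF.F
TTF...
TF....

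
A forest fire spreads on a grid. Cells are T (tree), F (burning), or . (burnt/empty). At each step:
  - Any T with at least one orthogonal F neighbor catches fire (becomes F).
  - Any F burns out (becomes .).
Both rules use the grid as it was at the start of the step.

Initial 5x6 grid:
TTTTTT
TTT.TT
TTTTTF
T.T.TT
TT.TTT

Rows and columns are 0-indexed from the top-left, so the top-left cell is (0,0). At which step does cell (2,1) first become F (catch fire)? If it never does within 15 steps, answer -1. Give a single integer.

Step 1: cell (2,1)='T' (+3 fires, +1 burnt)
Step 2: cell (2,1)='T' (+5 fires, +3 burnt)
Step 3: cell (2,1)='T' (+3 fires, +5 burnt)
Step 4: cell (2,1)='F' (+5 fires, +3 burnt)
  -> target ignites at step 4
Step 5: cell (2,1)='.' (+3 fires, +5 burnt)
Step 6: cell (2,1)='.' (+3 fires, +3 burnt)
Step 7: cell (2,1)='.' (+2 fires, +3 burnt)
Step 8: cell (2,1)='.' (+1 fires, +2 burnt)
Step 9: cell (2,1)='.' (+0 fires, +1 burnt)
  fire out at step 9

4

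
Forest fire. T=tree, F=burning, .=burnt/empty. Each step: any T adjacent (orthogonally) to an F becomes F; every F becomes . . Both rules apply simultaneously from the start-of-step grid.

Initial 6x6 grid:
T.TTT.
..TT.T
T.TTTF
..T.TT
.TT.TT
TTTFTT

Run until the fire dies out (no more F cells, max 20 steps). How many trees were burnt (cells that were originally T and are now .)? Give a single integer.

Answer: 21

Derivation:
Step 1: +5 fires, +2 burnt (F count now 5)
Step 2: +7 fires, +5 burnt (F count now 7)
Step 3: +5 fires, +7 burnt (F count now 5)
Step 4: +2 fires, +5 burnt (F count now 2)
Step 5: +2 fires, +2 burnt (F count now 2)
Step 6: +0 fires, +2 burnt (F count now 0)
Fire out after step 6
Initially T: 23, now '.': 34
Total burnt (originally-T cells now '.'): 21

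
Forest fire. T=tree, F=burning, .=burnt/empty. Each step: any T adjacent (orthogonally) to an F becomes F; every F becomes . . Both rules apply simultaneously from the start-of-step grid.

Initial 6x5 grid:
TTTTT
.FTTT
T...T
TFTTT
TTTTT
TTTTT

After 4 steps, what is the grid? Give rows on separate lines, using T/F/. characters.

Step 1: 5 trees catch fire, 2 burn out
  TFTTT
  ..FTT
  T...T
  F.FTT
  TFTTT
  TTTTT
Step 2: 8 trees catch fire, 5 burn out
  F.FTT
  ...FT
  F...T
  ...FT
  F.FTT
  TFTTT
Step 3: 6 trees catch fire, 8 burn out
  ...FT
  ....F
  ....T
  ....F
  ...FT
  F.FTT
Step 4: 4 trees catch fire, 6 burn out
  ....F
  .....
  ....F
  .....
  ....F
  ...FT

....F
.....
....F
.....
....F
...FT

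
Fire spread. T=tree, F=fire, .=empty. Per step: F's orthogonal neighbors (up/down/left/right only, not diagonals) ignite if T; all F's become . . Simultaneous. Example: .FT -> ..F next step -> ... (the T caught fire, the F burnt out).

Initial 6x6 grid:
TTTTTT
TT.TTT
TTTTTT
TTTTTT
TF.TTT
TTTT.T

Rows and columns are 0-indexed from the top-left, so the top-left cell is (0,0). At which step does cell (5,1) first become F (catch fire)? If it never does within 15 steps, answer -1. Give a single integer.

Step 1: cell (5,1)='F' (+3 fires, +1 burnt)
  -> target ignites at step 1
Step 2: cell (5,1)='.' (+5 fires, +3 burnt)
Step 3: cell (5,1)='.' (+5 fires, +5 burnt)
Step 4: cell (5,1)='.' (+5 fires, +5 burnt)
Step 5: cell (5,1)='.' (+6 fires, +5 burnt)
Step 6: cell (5,1)='.' (+4 fires, +6 burnt)
Step 7: cell (5,1)='.' (+3 fires, +4 burnt)
Step 8: cell (5,1)='.' (+1 fires, +3 burnt)
Step 9: cell (5,1)='.' (+0 fires, +1 burnt)
  fire out at step 9

1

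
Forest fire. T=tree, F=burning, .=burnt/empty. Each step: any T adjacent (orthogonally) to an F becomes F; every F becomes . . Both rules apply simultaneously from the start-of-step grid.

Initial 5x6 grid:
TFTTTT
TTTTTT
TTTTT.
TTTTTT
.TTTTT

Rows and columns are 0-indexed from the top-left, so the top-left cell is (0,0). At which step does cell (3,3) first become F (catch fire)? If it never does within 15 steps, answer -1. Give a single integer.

Step 1: cell (3,3)='T' (+3 fires, +1 burnt)
Step 2: cell (3,3)='T' (+4 fires, +3 burnt)
Step 3: cell (3,3)='T' (+5 fires, +4 burnt)
Step 4: cell (3,3)='T' (+6 fires, +5 burnt)
Step 5: cell (3,3)='F' (+4 fires, +6 burnt)
  -> target ignites at step 5
Step 6: cell (3,3)='.' (+2 fires, +4 burnt)
Step 7: cell (3,3)='.' (+2 fires, +2 burnt)
Step 8: cell (3,3)='.' (+1 fires, +2 burnt)
Step 9: cell (3,3)='.' (+0 fires, +1 burnt)
  fire out at step 9

5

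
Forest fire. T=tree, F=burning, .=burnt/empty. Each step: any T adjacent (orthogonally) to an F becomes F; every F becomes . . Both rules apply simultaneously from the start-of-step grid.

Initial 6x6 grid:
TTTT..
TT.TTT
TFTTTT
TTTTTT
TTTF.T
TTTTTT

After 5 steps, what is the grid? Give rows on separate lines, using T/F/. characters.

Step 1: 7 trees catch fire, 2 burn out
  TTTT..
  TF.TTT
  F.FTTT
  TFTFTT
  TTF..T
  TTTFTT
Step 2: 9 trees catch fire, 7 burn out
  TFTT..
  F..TTT
  ...FTT
  F.F.FT
  TF...T
  TTF.FT
Step 3: 8 trees catch fire, 9 burn out
  F.FT..
  ...FTT
  ....FT
  .....F
  F....T
  TF...F
Step 4: 5 trees catch fire, 8 burn out
  ...F..
  ....FT
  .....F
  ......
  .....F
  F.....
Step 5: 1 trees catch fire, 5 burn out
  ......
  .....F
  ......
  ......
  ......
  ......

......
.....F
......
......
......
......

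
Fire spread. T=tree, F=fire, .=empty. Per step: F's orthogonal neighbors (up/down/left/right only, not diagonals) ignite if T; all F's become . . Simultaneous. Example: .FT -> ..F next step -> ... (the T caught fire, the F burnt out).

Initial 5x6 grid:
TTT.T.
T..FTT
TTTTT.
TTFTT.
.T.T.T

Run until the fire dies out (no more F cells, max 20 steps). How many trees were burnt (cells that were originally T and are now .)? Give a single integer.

Step 1: +5 fires, +2 burnt (F count now 5)
Step 2: +8 fires, +5 burnt (F count now 8)
Step 3: +1 fires, +8 burnt (F count now 1)
Step 4: +1 fires, +1 burnt (F count now 1)
Step 5: +1 fires, +1 burnt (F count now 1)
Step 6: +1 fires, +1 burnt (F count now 1)
Step 7: +1 fires, +1 burnt (F count now 1)
Step 8: +0 fires, +1 burnt (F count now 0)
Fire out after step 8
Initially T: 19, now '.': 29
Total burnt (originally-T cells now '.'): 18

Answer: 18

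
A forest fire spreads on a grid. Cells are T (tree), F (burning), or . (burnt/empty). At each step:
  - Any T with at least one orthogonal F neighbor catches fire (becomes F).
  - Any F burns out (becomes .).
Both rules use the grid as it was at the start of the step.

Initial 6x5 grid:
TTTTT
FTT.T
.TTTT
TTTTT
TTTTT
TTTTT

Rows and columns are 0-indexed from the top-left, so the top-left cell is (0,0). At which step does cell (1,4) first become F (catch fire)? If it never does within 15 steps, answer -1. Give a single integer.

Step 1: cell (1,4)='T' (+2 fires, +1 burnt)
Step 2: cell (1,4)='T' (+3 fires, +2 burnt)
Step 3: cell (1,4)='T' (+3 fires, +3 burnt)
Step 4: cell (1,4)='T' (+5 fires, +3 burnt)
Step 5: cell (1,4)='T' (+6 fires, +5 burnt)
Step 6: cell (1,4)='F' (+5 fires, +6 burnt)
  -> target ignites at step 6
Step 7: cell (1,4)='.' (+2 fires, +5 burnt)
Step 8: cell (1,4)='.' (+1 fires, +2 burnt)
Step 9: cell (1,4)='.' (+0 fires, +1 burnt)
  fire out at step 9

6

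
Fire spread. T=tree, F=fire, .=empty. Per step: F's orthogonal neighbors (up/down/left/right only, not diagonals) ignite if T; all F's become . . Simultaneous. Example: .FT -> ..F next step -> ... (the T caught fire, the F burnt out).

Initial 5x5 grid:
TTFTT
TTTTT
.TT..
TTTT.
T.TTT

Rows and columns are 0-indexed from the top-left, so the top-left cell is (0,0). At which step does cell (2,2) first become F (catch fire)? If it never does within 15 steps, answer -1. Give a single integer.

Step 1: cell (2,2)='T' (+3 fires, +1 burnt)
Step 2: cell (2,2)='F' (+5 fires, +3 burnt)
  -> target ignites at step 2
Step 3: cell (2,2)='.' (+4 fires, +5 burnt)
Step 4: cell (2,2)='.' (+3 fires, +4 burnt)
Step 5: cell (2,2)='.' (+2 fires, +3 burnt)
Step 6: cell (2,2)='.' (+2 fires, +2 burnt)
Step 7: cell (2,2)='.' (+0 fires, +2 burnt)
  fire out at step 7

2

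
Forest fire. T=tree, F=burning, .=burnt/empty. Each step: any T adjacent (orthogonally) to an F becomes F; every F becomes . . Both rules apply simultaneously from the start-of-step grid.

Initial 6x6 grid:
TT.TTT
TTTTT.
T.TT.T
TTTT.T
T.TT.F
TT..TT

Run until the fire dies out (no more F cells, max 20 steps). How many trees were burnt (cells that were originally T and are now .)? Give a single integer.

Step 1: +2 fires, +1 burnt (F count now 2)
Step 2: +2 fires, +2 burnt (F count now 2)
Step 3: +0 fires, +2 burnt (F count now 0)
Fire out after step 3
Initially T: 26, now '.': 14
Total burnt (originally-T cells now '.'): 4

Answer: 4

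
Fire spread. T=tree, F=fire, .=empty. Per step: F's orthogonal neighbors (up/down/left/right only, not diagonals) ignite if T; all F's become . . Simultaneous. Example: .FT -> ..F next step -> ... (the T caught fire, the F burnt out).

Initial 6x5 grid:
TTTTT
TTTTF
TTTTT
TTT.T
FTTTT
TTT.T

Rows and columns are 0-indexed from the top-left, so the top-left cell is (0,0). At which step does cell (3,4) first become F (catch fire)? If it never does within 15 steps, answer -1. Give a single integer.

Step 1: cell (3,4)='T' (+6 fires, +2 burnt)
Step 2: cell (3,4)='F' (+8 fires, +6 burnt)
  -> target ignites at step 2
Step 3: cell (3,4)='.' (+9 fires, +8 burnt)
Step 4: cell (3,4)='.' (+3 fires, +9 burnt)
Step 5: cell (3,4)='.' (+0 fires, +3 burnt)
  fire out at step 5

2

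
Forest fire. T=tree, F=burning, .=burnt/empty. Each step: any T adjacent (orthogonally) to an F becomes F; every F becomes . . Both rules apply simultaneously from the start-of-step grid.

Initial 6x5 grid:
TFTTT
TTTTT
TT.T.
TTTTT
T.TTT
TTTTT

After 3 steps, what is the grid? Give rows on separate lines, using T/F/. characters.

Step 1: 3 trees catch fire, 1 burn out
  F.FTT
  TFTTT
  TT.T.
  TTTTT
  T.TTT
  TTTTT
Step 2: 4 trees catch fire, 3 burn out
  ...FT
  F.FTT
  TF.T.
  TTTTT
  T.TTT
  TTTTT
Step 3: 4 trees catch fire, 4 burn out
  ....F
  ...FT
  F..T.
  TFTTT
  T.TTT
  TTTTT

....F
...FT
F..T.
TFTTT
T.TTT
TTTTT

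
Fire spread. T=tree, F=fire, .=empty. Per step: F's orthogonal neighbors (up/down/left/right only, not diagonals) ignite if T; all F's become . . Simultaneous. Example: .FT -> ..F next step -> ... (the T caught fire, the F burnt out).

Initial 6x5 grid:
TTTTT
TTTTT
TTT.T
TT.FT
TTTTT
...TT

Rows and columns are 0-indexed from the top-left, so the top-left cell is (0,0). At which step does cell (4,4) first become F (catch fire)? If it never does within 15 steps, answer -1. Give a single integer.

Step 1: cell (4,4)='T' (+2 fires, +1 burnt)
Step 2: cell (4,4)='F' (+4 fires, +2 burnt)
  -> target ignites at step 2
Step 3: cell (4,4)='.' (+3 fires, +4 burnt)
Step 4: cell (4,4)='.' (+4 fires, +3 burnt)
Step 5: cell (4,4)='.' (+4 fires, +4 burnt)
Step 6: cell (4,4)='.' (+4 fires, +4 burnt)
Step 7: cell (4,4)='.' (+2 fires, +4 burnt)
Step 8: cell (4,4)='.' (+1 fires, +2 burnt)
Step 9: cell (4,4)='.' (+0 fires, +1 burnt)
  fire out at step 9

2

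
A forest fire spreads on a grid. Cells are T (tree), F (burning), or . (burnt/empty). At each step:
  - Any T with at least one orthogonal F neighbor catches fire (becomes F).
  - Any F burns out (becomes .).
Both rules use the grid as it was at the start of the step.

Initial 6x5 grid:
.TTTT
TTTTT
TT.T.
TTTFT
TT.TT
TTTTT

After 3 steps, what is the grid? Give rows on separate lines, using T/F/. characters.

Step 1: 4 trees catch fire, 1 burn out
  .TTTT
  TTTTT
  TT.F.
  TTF.F
  TT.FT
  TTTTT
Step 2: 4 trees catch fire, 4 burn out
  .TTTT
  TTTFT
  TT...
  TF...
  TT..F
  TTTFT
Step 3: 8 trees catch fire, 4 burn out
  .TTFT
  TTF.F
  TF...
  F....
  TF...
  TTF.F

.TTFT
TTF.F
TF...
F....
TF...
TTF.F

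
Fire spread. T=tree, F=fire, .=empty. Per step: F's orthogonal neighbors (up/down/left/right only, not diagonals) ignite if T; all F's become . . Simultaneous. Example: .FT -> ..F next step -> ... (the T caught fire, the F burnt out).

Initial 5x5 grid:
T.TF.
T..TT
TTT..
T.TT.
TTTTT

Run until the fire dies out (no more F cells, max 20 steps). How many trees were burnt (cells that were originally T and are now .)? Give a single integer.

Step 1: +2 fires, +1 burnt (F count now 2)
Step 2: +1 fires, +2 burnt (F count now 1)
Step 3: +0 fires, +1 burnt (F count now 0)
Fire out after step 3
Initially T: 16, now '.': 12
Total burnt (originally-T cells now '.'): 3

Answer: 3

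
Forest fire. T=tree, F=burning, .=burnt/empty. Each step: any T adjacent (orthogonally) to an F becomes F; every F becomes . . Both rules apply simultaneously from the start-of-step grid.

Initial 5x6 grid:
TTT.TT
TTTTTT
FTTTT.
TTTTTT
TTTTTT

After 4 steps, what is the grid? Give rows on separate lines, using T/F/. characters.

Step 1: 3 trees catch fire, 1 burn out
  TTT.TT
  FTTTTT
  .FTTT.
  FTTTTT
  TTTTTT
Step 2: 5 trees catch fire, 3 burn out
  FTT.TT
  .FTTTT
  ..FTT.
  .FTTTT
  FTTTTT
Step 3: 5 trees catch fire, 5 burn out
  .FT.TT
  ..FTTT
  ...FT.
  ..FTTT
  .FTTTT
Step 4: 5 trees catch fire, 5 burn out
  ..F.TT
  ...FTT
  ....F.
  ...FTT
  ..FTTT

..F.TT
...FTT
....F.
...FTT
..FTTT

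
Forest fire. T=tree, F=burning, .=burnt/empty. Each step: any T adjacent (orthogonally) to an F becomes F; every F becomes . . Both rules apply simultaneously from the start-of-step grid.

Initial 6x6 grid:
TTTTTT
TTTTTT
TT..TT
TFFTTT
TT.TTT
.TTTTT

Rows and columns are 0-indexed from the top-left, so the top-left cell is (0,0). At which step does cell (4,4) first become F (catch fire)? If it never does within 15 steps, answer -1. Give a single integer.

Step 1: cell (4,4)='T' (+4 fires, +2 burnt)
Step 2: cell (4,4)='T' (+6 fires, +4 burnt)
Step 3: cell (4,4)='F' (+8 fires, +6 burnt)
  -> target ignites at step 3
Step 4: cell (4,4)='.' (+7 fires, +8 burnt)
Step 5: cell (4,4)='.' (+4 fires, +7 burnt)
Step 6: cell (4,4)='.' (+1 fires, +4 burnt)
Step 7: cell (4,4)='.' (+0 fires, +1 burnt)
  fire out at step 7

3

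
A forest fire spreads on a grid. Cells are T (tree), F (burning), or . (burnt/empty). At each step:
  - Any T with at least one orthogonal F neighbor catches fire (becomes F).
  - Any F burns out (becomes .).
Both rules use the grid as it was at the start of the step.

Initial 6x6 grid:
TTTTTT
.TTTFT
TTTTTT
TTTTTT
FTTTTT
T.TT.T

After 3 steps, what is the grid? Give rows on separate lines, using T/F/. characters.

Step 1: 7 trees catch fire, 2 burn out
  TTTTFT
  .TTF.F
  TTTTFT
  FTTTTT
  .FTTTT
  F.TT.T
Step 2: 9 trees catch fire, 7 burn out
  TTTF.F
  .TF...
  FTTF.F
  .FTTFT
  ..FTTT
  ..TT.T
Step 3: 10 trees catch fire, 9 burn out
  TTF...
  .F....
  .FF...
  ..FF.F
  ...FFT
  ..FT.T

TTF...
.F....
.FF...
..FF.F
...FFT
..FT.T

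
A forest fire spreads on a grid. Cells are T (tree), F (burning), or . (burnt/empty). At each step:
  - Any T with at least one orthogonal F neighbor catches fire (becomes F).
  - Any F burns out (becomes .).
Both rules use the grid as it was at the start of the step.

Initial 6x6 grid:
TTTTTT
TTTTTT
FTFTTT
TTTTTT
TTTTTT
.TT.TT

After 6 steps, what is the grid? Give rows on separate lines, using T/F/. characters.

Step 1: 6 trees catch fire, 2 burn out
  TTTTTT
  FTFTTT
  .F.FTT
  FTFTTT
  TTTTTT
  .TT.TT
Step 2: 9 trees catch fire, 6 burn out
  FTFTTT
  .F.FTT
  ....FT
  .F.FTT
  FTFTTT
  .TT.TT
Step 3: 8 trees catch fire, 9 burn out
  .F.FTT
  ....FT
  .....F
  ....FT
  .F.FTT
  .TF.TT
Step 4: 5 trees catch fire, 8 burn out
  ....FT
  .....F
  ......
  .....F
  ....FT
  .F..TT
Step 5: 3 trees catch fire, 5 burn out
  .....F
  ......
  ......
  ......
  .....F
  ....FT
Step 6: 1 trees catch fire, 3 burn out
  ......
  ......
  ......
  ......
  ......
  .....F

......
......
......
......
......
.....F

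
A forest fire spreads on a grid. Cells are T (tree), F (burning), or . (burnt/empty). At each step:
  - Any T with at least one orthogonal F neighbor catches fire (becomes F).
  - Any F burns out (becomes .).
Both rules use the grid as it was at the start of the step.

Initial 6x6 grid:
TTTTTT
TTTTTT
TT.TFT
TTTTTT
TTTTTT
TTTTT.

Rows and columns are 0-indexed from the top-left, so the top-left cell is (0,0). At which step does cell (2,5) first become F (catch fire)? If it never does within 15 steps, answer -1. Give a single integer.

Step 1: cell (2,5)='F' (+4 fires, +1 burnt)
  -> target ignites at step 1
Step 2: cell (2,5)='.' (+6 fires, +4 burnt)
Step 3: cell (2,5)='.' (+7 fires, +6 burnt)
Step 4: cell (2,5)='.' (+5 fires, +7 burnt)
Step 5: cell (2,5)='.' (+6 fires, +5 burnt)
Step 6: cell (2,5)='.' (+4 fires, +6 burnt)
Step 7: cell (2,5)='.' (+1 fires, +4 burnt)
Step 8: cell (2,5)='.' (+0 fires, +1 burnt)
  fire out at step 8

1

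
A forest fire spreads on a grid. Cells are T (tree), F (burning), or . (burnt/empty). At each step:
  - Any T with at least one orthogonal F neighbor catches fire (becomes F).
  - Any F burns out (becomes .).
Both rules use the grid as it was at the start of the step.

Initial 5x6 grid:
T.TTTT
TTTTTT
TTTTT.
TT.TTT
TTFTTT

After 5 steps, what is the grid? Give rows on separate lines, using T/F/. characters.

Step 1: 2 trees catch fire, 1 burn out
  T.TTTT
  TTTTTT
  TTTTT.
  TT.TTT
  TF.FTT
Step 2: 4 trees catch fire, 2 burn out
  T.TTTT
  TTTTTT
  TTTTT.
  TF.FTT
  F...FT
Step 3: 5 trees catch fire, 4 burn out
  T.TTTT
  TTTTTT
  TFTFT.
  F...FT
  .....F
Step 4: 6 trees catch fire, 5 burn out
  T.TTTT
  TFTFTT
  F.F.F.
  .....F
  ......
Step 5: 4 trees catch fire, 6 burn out
  T.TFTT
  F.F.FT
  ......
  ......
  ......

T.TFTT
F.F.FT
......
......
......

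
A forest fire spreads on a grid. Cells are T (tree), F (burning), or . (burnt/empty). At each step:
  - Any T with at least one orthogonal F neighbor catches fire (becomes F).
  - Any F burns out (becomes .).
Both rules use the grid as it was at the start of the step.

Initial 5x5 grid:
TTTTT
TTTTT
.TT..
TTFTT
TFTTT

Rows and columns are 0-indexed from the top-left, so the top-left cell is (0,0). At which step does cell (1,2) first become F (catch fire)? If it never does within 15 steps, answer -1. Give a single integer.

Step 1: cell (1,2)='T' (+5 fires, +2 burnt)
Step 2: cell (1,2)='F' (+5 fires, +5 burnt)
  -> target ignites at step 2
Step 3: cell (1,2)='.' (+4 fires, +5 burnt)
Step 4: cell (1,2)='.' (+4 fires, +4 burnt)
Step 5: cell (1,2)='.' (+2 fires, +4 burnt)
Step 6: cell (1,2)='.' (+0 fires, +2 burnt)
  fire out at step 6

2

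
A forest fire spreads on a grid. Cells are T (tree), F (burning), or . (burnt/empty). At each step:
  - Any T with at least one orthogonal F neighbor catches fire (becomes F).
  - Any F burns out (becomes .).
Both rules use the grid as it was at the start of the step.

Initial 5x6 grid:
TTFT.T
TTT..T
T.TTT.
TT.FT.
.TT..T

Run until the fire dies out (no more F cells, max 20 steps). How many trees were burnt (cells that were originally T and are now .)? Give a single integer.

Step 1: +5 fires, +2 burnt (F count now 5)
Step 2: +4 fires, +5 burnt (F count now 4)
Step 3: +1 fires, +4 burnt (F count now 1)
Step 4: +1 fires, +1 burnt (F count now 1)
Step 5: +1 fires, +1 burnt (F count now 1)
Step 6: +1 fires, +1 burnt (F count now 1)
Step 7: +1 fires, +1 burnt (F count now 1)
Step 8: +1 fires, +1 burnt (F count now 1)
Step 9: +0 fires, +1 burnt (F count now 0)
Fire out after step 9
Initially T: 18, now '.': 27
Total burnt (originally-T cells now '.'): 15

Answer: 15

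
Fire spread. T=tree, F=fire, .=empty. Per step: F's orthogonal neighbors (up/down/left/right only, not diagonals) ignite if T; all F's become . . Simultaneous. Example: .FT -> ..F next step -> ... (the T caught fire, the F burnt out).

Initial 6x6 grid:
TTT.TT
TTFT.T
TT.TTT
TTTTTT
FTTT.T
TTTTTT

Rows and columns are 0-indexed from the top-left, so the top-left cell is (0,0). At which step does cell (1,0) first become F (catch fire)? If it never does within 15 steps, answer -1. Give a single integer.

Step 1: cell (1,0)='T' (+6 fires, +2 burnt)
Step 2: cell (1,0)='F' (+8 fires, +6 burnt)
  -> target ignites at step 2
Step 3: cell (1,0)='.' (+6 fires, +8 burnt)
Step 4: cell (1,0)='.' (+3 fires, +6 burnt)
Step 5: cell (1,0)='.' (+3 fires, +3 burnt)
Step 6: cell (1,0)='.' (+3 fires, +3 burnt)
Step 7: cell (1,0)='.' (+1 fires, +3 burnt)
Step 8: cell (1,0)='.' (+0 fires, +1 burnt)
  fire out at step 8

2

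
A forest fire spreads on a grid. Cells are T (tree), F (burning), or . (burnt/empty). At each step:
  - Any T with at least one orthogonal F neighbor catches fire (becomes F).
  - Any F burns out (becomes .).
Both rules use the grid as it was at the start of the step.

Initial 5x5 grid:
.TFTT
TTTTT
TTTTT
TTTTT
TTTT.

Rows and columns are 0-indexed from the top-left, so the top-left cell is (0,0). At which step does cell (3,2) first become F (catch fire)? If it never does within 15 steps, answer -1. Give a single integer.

Step 1: cell (3,2)='T' (+3 fires, +1 burnt)
Step 2: cell (3,2)='T' (+4 fires, +3 burnt)
Step 3: cell (3,2)='F' (+5 fires, +4 burnt)
  -> target ignites at step 3
Step 4: cell (3,2)='.' (+5 fires, +5 burnt)
Step 5: cell (3,2)='.' (+4 fires, +5 burnt)
Step 6: cell (3,2)='.' (+1 fires, +4 burnt)
Step 7: cell (3,2)='.' (+0 fires, +1 burnt)
  fire out at step 7

3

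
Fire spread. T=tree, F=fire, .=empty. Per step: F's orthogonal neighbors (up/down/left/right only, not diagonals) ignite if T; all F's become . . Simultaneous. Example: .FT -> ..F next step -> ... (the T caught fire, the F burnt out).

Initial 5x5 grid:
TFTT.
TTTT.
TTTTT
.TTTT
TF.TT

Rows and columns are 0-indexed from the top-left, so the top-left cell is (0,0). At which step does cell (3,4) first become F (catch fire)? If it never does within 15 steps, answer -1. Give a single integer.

Step 1: cell (3,4)='T' (+5 fires, +2 burnt)
Step 2: cell (3,4)='T' (+5 fires, +5 burnt)
Step 3: cell (3,4)='T' (+4 fires, +5 burnt)
Step 4: cell (3,4)='F' (+3 fires, +4 burnt)
  -> target ignites at step 4
Step 5: cell (3,4)='.' (+2 fires, +3 burnt)
Step 6: cell (3,4)='.' (+0 fires, +2 burnt)
  fire out at step 6

4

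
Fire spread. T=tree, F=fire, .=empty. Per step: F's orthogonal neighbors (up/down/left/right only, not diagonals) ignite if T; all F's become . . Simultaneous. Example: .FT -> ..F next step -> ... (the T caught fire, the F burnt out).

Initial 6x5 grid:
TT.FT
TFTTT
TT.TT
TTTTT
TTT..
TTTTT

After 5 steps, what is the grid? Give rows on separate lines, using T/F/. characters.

Step 1: 6 trees catch fire, 2 burn out
  TF..F
  F.FFT
  TF.TT
  TTTTT
  TTT..
  TTTTT
Step 2: 5 trees catch fire, 6 burn out
  F....
  ....F
  F..FT
  TFTTT
  TTT..
  TTTTT
Step 3: 5 trees catch fire, 5 burn out
  .....
  .....
  ....F
  F.FFT
  TFT..
  TTTTT
Step 4: 4 trees catch fire, 5 burn out
  .....
  .....
  .....
  ....F
  F.F..
  TFTTT
Step 5: 2 trees catch fire, 4 burn out
  .....
  .....
  .....
  .....
  .....
  F.FTT

.....
.....
.....
.....
.....
F.FTT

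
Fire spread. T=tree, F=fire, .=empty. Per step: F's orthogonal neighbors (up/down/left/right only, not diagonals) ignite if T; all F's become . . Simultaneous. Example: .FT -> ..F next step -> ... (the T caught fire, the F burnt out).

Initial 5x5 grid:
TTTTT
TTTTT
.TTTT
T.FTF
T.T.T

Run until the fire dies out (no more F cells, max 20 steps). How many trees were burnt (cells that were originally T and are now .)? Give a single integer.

Answer: 17

Derivation:
Step 1: +5 fires, +2 burnt (F count now 5)
Step 2: +4 fires, +5 burnt (F count now 4)
Step 3: +4 fires, +4 burnt (F count now 4)
Step 4: +3 fires, +4 burnt (F count now 3)
Step 5: +1 fires, +3 burnt (F count now 1)
Step 6: +0 fires, +1 burnt (F count now 0)
Fire out after step 6
Initially T: 19, now '.': 23
Total burnt (originally-T cells now '.'): 17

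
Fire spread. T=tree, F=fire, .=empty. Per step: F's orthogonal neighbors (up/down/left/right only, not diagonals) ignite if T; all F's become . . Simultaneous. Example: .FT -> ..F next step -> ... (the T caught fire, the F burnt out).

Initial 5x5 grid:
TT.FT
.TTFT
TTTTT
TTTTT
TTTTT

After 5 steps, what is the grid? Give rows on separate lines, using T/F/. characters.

Step 1: 4 trees catch fire, 2 burn out
  TT..F
  .TF.F
  TTTFT
  TTTTT
  TTTTT
Step 2: 4 trees catch fire, 4 burn out
  TT...
  .F...
  TTF.F
  TTTFT
  TTTTT
Step 3: 5 trees catch fire, 4 burn out
  TF...
  .....
  TF...
  TTF.F
  TTTFT
Step 4: 5 trees catch fire, 5 burn out
  F....
  .....
  F....
  TF...
  TTF.F
Step 5: 2 trees catch fire, 5 burn out
  .....
  .....
  .....
  F....
  TF...

.....
.....
.....
F....
TF...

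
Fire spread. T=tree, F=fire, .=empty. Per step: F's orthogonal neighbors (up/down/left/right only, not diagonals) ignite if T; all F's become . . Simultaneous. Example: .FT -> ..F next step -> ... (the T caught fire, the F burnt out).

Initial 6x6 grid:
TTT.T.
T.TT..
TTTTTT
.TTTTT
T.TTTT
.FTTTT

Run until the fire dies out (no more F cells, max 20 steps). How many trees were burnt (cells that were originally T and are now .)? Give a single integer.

Answer: 25

Derivation:
Step 1: +1 fires, +1 burnt (F count now 1)
Step 2: +2 fires, +1 burnt (F count now 2)
Step 3: +3 fires, +2 burnt (F count now 3)
Step 4: +5 fires, +3 burnt (F count now 5)
Step 5: +5 fires, +5 burnt (F count now 5)
Step 6: +5 fires, +5 burnt (F count now 5)
Step 7: +3 fires, +5 burnt (F count now 3)
Step 8: +1 fires, +3 burnt (F count now 1)
Step 9: +0 fires, +1 burnt (F count now 0)
Fire out after step 9
Initially T: 27, now '.': 34
Total burnt (originally-T cells now '.'): 25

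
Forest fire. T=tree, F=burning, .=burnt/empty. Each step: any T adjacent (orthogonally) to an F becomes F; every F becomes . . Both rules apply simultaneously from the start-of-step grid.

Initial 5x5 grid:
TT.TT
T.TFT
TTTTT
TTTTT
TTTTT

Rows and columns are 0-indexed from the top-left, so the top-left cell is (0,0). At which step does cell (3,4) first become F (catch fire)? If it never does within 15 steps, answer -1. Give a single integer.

Step 1: cell (3,4)='T' (+4 fires, +1 burnt)
Step 2: cell (3,4)='T' (+4 fires, +4 burnt)
Step 3: cell (3,4)='F' (+4 fires, +4 burnt)
  -> target ignites at step 3
Step 4: cell (3,4)='.' (+4 fires, +4 burnt)
Step 5: cell (3,4)='.' (+3 fires, +4 burnt)
Step 6: cell (3,4)='.' (+2 fires, +3 burnt)
Step 7: cell (3,4)='.' (+1 fires, +2 burnt)
Step 8: cell (3,4)='.' (+0 fires, +1 burnt)
  fire out at step 8

3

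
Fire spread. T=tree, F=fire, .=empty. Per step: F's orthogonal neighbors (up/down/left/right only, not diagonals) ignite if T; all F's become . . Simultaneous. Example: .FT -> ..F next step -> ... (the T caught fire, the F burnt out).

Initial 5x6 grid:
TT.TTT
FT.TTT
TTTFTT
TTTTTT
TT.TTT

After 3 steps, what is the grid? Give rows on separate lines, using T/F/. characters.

Step 1: 7 trees catch fire, 2 burn out
  FT.TTT
  .F.FTT
  FTF.FT
  TTTFTT
  TT.TTT
Step 2: 9 trees catch fire, 7 burn out
  .F.FTT
  ....FT
  .F...F
  FTF.FT
  TT.FTT
Step 3: 6 trees catch fire, 9 burn out
  ....FT
  .....F
  ......
  .F...F
  FT..FT

....FT
.....F
......
.F...F
FT..FT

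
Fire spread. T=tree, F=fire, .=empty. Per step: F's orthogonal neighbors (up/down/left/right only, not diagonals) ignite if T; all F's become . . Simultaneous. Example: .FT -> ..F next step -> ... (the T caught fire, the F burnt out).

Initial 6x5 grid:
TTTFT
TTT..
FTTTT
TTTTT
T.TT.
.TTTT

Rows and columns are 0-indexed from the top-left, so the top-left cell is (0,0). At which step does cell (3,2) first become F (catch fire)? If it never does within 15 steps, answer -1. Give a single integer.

Step 1: cell (3,2)='T' (+5 fires, +2 burnt)
Step 2: cell (3,2)='T' (+7 fires, +5 burnt)
Step 3: cell (3,2)='F' (+2 fires, +7 burnt)
  -> target ignites at step 3
Step 4: cell (3,2)='.' (+3 fires, +2 burnt)
Step 5: cell (3,2)='.' (+3 fires, +3 burnt)
Step 6: cell (3,2)='.' (+2 fires, +3 burnt)
Step 7: cell (3,2)='.' (+1 fires, +2 burnt)
Step 8: cell (3,2)='.' (+0 fires, +1 burnt)
  fire out at step 8

3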